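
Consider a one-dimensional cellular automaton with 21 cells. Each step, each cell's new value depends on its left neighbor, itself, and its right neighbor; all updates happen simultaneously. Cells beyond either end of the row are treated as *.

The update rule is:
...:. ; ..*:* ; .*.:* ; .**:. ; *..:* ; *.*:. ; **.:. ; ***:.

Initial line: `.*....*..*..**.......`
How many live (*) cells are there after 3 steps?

step 1: .**..*******..*.....*
step 2: ...**.......****...*.
step 3: *.*..*.....*....*.**.
count of *: 7

7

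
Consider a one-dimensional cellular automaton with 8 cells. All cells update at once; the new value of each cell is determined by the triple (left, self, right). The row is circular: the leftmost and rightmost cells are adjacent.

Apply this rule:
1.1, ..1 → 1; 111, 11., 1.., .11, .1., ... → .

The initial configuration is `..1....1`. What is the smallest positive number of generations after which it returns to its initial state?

8

.1....1.
1....1..
....1..1
...1..1.
..1..1..
.1..1...
1..1....
..1....1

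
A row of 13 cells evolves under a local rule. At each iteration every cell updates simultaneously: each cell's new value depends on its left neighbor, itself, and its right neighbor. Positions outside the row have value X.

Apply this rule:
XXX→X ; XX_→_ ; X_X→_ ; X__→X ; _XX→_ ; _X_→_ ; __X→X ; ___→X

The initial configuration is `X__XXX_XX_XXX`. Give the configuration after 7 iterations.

X_XXX___XX___

_XX_X______XX
_____XXXXXX_X
XXXXX_XXXX___
XXXX___XX_XXX
XXX_XXX____XX
XX___X_XXXX_X
X_XXX___XX___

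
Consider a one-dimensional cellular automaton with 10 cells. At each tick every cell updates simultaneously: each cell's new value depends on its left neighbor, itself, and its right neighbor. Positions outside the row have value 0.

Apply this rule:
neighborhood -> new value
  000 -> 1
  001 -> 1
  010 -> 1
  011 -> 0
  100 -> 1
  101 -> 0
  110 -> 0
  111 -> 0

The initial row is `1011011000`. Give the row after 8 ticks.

tick 1: 1000000111
tick 2: 1111111000
tick 3: 0000000111
tick 4: 1111111000  (repeats tick 2; period 2)
tick 8: 1111111000

1111111000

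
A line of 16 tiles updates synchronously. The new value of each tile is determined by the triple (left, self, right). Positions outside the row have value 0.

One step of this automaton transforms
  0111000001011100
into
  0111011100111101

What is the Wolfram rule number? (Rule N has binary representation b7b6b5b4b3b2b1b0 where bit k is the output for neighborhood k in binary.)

position 2: 111 → 1  (bit 7 = 1)
position 3: 110 → 1  (bit 6 = 1)
position 10: 101 → 1  (bit 5 = 1)
position 4: 100 → 0  (bit 4 = 0)
position 1: 011 → 1  (bit 3 = 1)
position 9: 010 → 0  (bit 2 = 0)
position 0: 001 → 0  (bit 1 = 0)
position 5: 000 → 1  (bit 0 = 1)
bits b7..b0 = 11101001 = 233

233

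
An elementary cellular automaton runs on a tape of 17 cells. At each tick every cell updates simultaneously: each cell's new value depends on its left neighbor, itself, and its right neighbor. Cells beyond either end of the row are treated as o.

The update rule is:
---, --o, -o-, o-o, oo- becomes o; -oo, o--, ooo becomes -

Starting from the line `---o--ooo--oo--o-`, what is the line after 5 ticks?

-ooo-o--o-o-o-ooo
o--ooo-ooooooo---
o-o--oo------o-oo
ooo-o-o-ooooooo--
--oooooo------o-o

--oooooo------o-o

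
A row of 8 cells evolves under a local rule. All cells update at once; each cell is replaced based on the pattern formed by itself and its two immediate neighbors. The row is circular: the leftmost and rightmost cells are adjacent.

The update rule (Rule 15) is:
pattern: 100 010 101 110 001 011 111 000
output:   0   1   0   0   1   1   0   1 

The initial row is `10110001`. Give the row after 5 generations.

00100111
01101100
11001001
00011011
01110010

01110010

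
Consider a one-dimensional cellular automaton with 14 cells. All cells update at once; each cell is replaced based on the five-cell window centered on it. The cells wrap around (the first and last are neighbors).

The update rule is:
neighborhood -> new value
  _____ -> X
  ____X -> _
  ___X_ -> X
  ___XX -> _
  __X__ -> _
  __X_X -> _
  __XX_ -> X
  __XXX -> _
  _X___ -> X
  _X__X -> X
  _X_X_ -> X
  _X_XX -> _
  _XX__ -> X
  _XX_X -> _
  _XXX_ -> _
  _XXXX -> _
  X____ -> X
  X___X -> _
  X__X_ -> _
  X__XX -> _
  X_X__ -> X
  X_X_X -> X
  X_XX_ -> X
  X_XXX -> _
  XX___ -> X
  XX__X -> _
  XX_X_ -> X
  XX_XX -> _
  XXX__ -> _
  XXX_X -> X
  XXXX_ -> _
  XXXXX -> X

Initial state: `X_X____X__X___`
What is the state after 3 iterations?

XX____XX____XX

_XXXX_X_X__X_X
____XXXXXX__XX
XX____XX____XX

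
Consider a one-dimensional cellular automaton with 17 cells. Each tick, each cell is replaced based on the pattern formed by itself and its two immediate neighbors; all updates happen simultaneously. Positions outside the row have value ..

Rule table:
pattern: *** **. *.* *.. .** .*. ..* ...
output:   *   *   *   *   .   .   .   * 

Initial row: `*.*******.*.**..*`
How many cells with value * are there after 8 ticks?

.*.*******.*.**..
..*.*******.*.***
*..*.*******.*.**
.*..*.*******.*.*
..*..*.*******.*.
*..*..*.*******.*
.*..*..*.*******.
..*..*..*.*******
count of *: 10

10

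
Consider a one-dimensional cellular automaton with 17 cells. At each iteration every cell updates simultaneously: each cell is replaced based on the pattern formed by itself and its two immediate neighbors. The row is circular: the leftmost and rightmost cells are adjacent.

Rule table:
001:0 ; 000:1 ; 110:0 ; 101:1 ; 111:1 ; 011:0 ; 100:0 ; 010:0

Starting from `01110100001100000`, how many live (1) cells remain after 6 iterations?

9

iteration 1: 00101001100001111
iteration 2: 00010000001100110
iteration 3: 11000111100000000
iteration 4: 00010011001111110
iteration 5: 11000000000111100
iteration 6: 00011111110011000
count of 1: 9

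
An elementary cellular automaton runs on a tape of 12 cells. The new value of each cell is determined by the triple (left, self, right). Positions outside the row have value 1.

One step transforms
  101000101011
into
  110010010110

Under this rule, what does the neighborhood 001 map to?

0

At position 5 the neighborhood is 001; the next row has 0 there.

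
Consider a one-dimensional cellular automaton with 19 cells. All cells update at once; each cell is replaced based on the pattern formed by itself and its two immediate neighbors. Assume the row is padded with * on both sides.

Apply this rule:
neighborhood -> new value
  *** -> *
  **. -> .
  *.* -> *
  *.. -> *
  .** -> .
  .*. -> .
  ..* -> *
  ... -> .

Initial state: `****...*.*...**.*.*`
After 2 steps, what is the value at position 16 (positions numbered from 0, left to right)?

step 1: ***.*.*.*.*.*..*.*.
step 2: **.*.*.*.*.*.**.*.*
position 16 holds *

*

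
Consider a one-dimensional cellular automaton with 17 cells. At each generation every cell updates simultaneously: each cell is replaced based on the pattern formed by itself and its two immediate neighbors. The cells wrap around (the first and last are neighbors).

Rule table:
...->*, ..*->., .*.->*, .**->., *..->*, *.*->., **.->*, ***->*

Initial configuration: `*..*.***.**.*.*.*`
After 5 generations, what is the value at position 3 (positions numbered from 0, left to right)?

**.*..**..*.*.*..
.*.**..**.*.*.**.
.*..**..*.*.*..**
.**..**.*.*.**..*
..**..*.*.*..**.*
position 3 holds *

*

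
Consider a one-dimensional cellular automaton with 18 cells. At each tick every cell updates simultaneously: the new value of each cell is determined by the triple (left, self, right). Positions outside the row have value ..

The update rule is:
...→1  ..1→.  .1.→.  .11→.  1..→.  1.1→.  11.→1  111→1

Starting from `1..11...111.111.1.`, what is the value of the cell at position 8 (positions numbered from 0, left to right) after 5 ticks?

....1.1..11..11...
111.......1...1.11
.11.11111...1....1
..1..1111.1...11..
1.....111...1..1.1
position 8 holds 1

1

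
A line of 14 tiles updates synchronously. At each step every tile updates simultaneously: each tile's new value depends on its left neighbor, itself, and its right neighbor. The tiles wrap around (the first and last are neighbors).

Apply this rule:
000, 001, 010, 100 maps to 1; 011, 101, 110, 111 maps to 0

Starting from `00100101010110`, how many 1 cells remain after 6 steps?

5

11111101010001
00000001011110
11111111000001
00000000111110
11111111000001  (repeats step 3; period 2)
step 6: 00000000111110
count of 1: 5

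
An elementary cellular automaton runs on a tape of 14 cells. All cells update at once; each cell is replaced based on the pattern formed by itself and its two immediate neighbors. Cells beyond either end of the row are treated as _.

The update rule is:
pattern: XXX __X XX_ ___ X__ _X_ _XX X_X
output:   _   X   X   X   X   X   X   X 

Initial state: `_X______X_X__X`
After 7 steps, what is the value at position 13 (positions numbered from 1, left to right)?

step 1: XXXXXXXXXXXXXX
step 2: X____________X
step 3: XXXXXXXXXXXXXX  (repeats step 1; period 2)
step 7: XXXXXXXXXXXXXX
position 13 holds X

X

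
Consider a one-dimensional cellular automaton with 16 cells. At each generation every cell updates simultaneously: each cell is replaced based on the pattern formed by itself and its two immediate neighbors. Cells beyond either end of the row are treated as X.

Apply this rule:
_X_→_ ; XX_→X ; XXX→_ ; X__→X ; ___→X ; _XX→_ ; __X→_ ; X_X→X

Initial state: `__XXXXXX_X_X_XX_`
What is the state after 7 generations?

_XX__XX__XX__XX_

generation 1: X______XX_X_X_XX
generation 2: XXXXXX__XX_X_X__
generation 3: _____XX__XX_X_X_
generation 4: XXXX__XX__XX_X_X
generation 5: ___XX__XX__XX_X_
generation 6: XX__XX__XX__XX_X
generation 7: _XX__XX__XX__XX_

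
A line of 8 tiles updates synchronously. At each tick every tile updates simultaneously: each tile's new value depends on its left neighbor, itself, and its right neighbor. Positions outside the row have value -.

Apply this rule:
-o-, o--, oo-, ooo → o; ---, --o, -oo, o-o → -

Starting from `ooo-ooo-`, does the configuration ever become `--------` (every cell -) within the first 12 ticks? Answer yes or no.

no

tick 1: -oo--ooo
tick 2: --oo--oo
tick 3: ---oo--o
tick 4: ----oo-o
tick 5: -----o-o
tick 6: -----o-o  (fixed point — unchanged through tick 12)
tick 12 is -----o-o, still not uniform -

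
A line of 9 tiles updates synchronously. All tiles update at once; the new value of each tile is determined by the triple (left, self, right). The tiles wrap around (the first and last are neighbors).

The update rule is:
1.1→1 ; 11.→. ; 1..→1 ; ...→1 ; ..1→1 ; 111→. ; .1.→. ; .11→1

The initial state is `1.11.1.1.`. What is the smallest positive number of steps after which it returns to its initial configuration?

9

.11.1.1.1
11.1.1.1.
1.1.1.1.1
.1.1.1.11
1.1.1.11.
.1.1.11.1
1.1.11.1.
.1.11.1.1
1.11.1.1.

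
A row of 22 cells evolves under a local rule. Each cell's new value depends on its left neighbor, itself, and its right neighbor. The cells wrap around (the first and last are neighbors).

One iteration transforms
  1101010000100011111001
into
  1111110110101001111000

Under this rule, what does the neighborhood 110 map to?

At position 1 the neighborhood is 110; the next row has 1 there.

1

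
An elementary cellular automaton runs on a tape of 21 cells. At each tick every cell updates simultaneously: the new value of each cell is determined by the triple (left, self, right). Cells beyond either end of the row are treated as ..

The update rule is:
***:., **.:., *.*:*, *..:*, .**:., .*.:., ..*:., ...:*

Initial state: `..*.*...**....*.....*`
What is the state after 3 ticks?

..*..*...***..****...

*..*.**...***..****..
.*..*..**....*.....**
..*..*...***..****...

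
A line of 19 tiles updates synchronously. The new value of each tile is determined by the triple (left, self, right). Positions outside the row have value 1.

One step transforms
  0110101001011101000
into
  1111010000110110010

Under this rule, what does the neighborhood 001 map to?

At position 8 the neighborhood is 001; the next row has 0 there.

0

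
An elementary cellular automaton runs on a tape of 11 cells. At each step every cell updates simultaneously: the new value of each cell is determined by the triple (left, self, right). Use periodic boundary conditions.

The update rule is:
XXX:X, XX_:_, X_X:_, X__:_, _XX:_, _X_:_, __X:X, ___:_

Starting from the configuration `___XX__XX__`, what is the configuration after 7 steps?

X______X___

step 1: __X___X____
step 2: _X___X_____
step 3: X___X______
step 4: ___X______X
step 5: __X______X_
step 6: _X______X__
step 7: X______X___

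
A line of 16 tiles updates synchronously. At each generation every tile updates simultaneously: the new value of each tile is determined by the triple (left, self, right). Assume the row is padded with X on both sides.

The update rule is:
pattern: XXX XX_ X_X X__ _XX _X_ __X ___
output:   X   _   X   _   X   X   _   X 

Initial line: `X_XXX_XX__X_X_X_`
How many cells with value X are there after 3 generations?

_XXX_XX___XXXXXX
XXX_XX__X_XXXXXX
XX_XX___XXXXXXXX
count of X: 12

12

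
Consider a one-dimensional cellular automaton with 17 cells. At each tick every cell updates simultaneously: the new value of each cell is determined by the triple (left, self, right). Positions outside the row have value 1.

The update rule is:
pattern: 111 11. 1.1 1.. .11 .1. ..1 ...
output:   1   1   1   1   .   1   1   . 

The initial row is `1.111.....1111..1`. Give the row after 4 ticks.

11111.111.111.111

11.111...1.11111.
111.111.111.11111
1111.111.111.1111
11111.111.111.111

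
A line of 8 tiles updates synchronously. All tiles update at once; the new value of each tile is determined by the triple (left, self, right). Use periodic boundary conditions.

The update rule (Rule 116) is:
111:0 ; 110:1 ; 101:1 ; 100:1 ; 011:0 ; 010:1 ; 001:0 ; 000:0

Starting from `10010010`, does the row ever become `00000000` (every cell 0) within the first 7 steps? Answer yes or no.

no

11011011
01101100
00110110
00011011
10001101
11000110
01100011
step 7 is 01100011, still not uniform 0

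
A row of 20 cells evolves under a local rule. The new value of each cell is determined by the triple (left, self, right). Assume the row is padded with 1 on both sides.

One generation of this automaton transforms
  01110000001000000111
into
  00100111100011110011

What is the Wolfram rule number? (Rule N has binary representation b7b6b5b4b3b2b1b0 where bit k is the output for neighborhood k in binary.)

position 2: 111 → 1  (bit 7 = 1)
position 3: 110 → 0  (bit 6 = 0)
position 0: 101 → 0  (bit 5 = 0)
position 4: 100 → 0  (bit 4 = 0)
position 1: 011 → 0  (bit 3 = 0)
position 10: 010 → 0  (bit 2 = 0)
position 9: 001 → 0  (bit 1 = 0)
position 5: 000 → 1  (bit 0 = 1)
bits b7..b0 = 10000001 = 129

129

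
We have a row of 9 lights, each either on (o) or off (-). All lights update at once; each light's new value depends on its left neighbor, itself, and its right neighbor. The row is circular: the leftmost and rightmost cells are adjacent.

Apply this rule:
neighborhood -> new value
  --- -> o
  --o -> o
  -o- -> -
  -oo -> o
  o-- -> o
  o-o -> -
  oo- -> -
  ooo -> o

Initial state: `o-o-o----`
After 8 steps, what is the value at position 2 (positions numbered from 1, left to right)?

-----oooo
oooooooo-
ooooooo--
oooooo-oo
ooooo--oo
oooo-oooo
ooo--oooo
oo-oooooo
position 2 holds o

o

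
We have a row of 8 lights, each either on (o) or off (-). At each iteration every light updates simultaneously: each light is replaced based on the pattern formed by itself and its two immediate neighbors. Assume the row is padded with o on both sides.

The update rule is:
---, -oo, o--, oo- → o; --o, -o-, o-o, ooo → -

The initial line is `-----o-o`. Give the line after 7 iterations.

oooo---o
---ooo-o
oo-o-o-o
-o-----o
--oooo-o
o-o--o-o
o--o---o

o--o---o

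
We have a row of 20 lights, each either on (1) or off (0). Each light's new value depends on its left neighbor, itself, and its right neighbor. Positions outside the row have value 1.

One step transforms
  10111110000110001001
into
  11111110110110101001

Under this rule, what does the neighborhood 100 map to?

0

At position 7 the neighborhood is 100; the next row has 0 there.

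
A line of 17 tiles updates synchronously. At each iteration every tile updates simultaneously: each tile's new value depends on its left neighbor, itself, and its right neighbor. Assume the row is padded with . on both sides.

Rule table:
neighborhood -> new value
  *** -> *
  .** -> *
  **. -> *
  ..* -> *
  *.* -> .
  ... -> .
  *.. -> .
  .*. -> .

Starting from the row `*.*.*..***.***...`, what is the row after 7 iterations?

......****.***...
.....*****.***...
....******.***...
...*******.***...
..********.***...
.*********.***...
**********.***...

**********.***...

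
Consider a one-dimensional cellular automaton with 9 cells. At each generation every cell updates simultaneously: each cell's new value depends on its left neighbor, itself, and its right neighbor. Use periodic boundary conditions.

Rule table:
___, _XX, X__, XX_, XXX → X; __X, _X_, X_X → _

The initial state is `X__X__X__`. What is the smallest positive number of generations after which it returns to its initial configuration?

generation 1: _X__X__X_
generation 2: __X__X__X
generation 3: X__X__X__

3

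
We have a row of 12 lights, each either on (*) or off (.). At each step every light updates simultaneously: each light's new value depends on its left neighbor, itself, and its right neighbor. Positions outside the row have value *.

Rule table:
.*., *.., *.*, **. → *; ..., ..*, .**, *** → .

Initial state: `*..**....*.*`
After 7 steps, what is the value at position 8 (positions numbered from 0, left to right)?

.

**..**...**.
.**..**...**
*.**..**....
**.**..**...
.**.**..**..
*.**.**..**.
**.**.**..**
position 8 holds .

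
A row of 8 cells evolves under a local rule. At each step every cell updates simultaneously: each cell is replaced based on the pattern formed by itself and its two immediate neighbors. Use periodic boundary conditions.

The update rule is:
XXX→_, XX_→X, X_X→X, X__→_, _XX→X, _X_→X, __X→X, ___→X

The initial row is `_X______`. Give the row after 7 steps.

XXXX___X

XX_XXXXX
_XXX____
XX_X_XXX
_XXXXX__
XX___X_X
_X_XXXXX
XXXX___X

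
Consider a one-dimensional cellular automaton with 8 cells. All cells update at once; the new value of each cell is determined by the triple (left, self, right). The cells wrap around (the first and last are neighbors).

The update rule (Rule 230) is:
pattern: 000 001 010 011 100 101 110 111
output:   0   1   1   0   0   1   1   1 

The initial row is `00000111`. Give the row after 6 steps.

step 1: 00001011
step 2: 00011101
step 3: 00101111
step 4: 01110111
step 5: 10111011
step 6: 11011101

11011101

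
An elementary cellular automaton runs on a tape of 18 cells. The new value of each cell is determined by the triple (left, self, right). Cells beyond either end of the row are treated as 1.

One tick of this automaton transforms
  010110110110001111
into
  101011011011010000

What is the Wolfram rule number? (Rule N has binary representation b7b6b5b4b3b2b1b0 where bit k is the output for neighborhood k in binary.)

114

position 15: 111 → 0  (bit 7 = 0)
position 4: 110 → 1  (bit 6 = 1)
position 0: 101 → 1  (bit 5 = 1)
position 11: 100 → 1  (bit 4 = 1)
position 3: 011 → 0  (bit 3 = 0)
position 1: 010 → 0  (bit 2 = 0)
position 13: 001 → 1  (bit 1 = 1)
position 12: 000 → 0  (bit 0 = 0)
bits b7..b0 = 01110010 = 114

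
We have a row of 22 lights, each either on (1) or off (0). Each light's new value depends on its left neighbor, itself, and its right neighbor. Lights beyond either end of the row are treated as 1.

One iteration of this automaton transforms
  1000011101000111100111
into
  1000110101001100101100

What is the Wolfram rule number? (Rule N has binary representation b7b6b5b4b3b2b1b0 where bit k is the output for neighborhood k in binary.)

position 6: 111 → 0  (bit 7 = 0)
position 0: 110 → 1  (bit 6 = 1)
position 8: 101 → 0  (bit 5 = 0)
position 1: 100 → 0  (bit 4 = 0)
position 5: 011 → 1  (bit 3 = 1)
position 9: 010 → 1  (bit 2 = 1)
position 4: 001 → 1  (bit 1 = 1)
position 2: 000 → 0  (bit 0 = 0)
bits b7..b0 = 01001110 = 78

78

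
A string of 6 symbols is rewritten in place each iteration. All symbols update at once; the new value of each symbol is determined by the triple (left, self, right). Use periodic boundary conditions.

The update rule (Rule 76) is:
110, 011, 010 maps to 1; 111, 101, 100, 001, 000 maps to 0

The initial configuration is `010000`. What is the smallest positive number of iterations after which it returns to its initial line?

iteration 1: 010000

1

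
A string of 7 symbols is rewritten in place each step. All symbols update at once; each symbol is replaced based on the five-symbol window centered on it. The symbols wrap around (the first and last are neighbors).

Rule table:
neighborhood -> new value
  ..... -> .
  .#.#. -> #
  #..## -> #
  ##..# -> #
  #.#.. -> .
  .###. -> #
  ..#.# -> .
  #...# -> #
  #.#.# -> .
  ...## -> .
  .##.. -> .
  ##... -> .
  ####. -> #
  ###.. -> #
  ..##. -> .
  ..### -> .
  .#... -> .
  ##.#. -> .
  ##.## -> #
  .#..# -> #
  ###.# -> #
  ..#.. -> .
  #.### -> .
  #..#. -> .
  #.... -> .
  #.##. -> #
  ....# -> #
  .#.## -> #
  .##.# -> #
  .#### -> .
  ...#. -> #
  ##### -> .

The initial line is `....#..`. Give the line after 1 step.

..##...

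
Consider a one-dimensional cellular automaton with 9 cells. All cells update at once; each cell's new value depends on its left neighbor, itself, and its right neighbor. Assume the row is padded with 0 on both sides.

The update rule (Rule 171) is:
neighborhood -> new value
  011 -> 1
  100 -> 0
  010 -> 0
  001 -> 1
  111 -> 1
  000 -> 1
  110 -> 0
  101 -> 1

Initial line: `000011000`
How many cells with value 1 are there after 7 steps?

111110011
111100110
111001100
110011001
100110010
001100100
111001001
count of 1: 5

5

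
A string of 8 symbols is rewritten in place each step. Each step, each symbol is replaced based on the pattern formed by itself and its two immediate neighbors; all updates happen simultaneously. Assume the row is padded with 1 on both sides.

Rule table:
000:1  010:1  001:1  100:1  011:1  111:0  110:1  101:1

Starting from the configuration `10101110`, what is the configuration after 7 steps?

11111011
00001110
11111011  (repeats step 1; period 2)
step 7: 11111011

11111011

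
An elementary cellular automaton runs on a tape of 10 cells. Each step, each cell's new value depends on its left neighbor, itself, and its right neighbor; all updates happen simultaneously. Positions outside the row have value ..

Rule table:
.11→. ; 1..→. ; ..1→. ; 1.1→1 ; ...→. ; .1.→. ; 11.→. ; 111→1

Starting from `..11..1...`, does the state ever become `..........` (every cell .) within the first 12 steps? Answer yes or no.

yes

step 1: ..........
all cells are . at step 1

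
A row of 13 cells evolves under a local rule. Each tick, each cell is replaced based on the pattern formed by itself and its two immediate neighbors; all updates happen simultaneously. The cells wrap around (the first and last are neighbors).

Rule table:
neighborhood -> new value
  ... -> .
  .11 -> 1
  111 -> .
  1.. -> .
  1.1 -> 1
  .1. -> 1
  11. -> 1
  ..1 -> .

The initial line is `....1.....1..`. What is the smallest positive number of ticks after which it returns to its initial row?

1

....1.....1..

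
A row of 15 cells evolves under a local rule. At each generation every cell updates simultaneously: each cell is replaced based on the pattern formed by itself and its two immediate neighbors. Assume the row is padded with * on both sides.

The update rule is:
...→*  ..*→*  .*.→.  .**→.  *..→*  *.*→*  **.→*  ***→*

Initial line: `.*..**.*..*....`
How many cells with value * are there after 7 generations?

12

*.**.**.**.****
**.**.**.**.***
***.**.**.**.**
****.**.**.**.*
*****.**.**.**.
******.**.**.**
*******.**.**.*
count of *: 12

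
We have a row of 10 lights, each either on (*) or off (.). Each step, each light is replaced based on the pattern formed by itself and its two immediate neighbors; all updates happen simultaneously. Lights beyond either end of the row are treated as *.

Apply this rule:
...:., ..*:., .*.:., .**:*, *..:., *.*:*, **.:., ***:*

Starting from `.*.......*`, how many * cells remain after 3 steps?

*........*
.........*
.........*
count of *: 1

1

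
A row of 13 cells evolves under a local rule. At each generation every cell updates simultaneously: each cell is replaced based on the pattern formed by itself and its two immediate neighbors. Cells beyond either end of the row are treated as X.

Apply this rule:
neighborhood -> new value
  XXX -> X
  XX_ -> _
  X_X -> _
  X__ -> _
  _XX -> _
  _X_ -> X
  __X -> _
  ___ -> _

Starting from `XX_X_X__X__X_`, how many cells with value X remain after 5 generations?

4

X__X_X__X__X_
___X_X__X__X_
___X_X__X__X_  (fixed point — unchanged through generation 5)
count of X: 4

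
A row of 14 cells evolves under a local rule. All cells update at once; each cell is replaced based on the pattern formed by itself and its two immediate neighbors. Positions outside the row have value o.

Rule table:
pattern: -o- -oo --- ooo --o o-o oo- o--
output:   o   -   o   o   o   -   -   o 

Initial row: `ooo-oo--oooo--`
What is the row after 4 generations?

oo----oo-oo-oo
o-oooo-------o
---oo-ooooooo-
ooo----ooooo--

ooo----ooooo--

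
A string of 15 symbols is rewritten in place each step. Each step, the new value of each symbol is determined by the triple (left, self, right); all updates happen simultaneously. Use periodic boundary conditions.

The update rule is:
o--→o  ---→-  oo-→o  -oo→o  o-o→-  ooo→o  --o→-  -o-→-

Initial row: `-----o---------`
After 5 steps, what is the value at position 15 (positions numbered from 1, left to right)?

-

------o--------
-------o-------
--------o------
---------o-----
----------o----
position 15 holds -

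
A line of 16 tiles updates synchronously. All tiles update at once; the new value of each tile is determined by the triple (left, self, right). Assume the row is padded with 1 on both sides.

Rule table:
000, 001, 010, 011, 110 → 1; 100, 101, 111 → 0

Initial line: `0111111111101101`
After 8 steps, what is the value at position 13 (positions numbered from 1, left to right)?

1

0100000000101101
0101111111101101
0101000000101101
0101011111101101
0101010000101101
0101010111101101
0101010100101101
0101010101101101
position 13 holds 1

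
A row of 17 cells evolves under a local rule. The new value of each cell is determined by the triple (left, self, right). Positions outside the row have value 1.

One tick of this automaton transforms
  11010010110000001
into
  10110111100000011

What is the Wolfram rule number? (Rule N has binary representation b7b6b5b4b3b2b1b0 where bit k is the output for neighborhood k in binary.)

174

position 0: 111 → 1  (bit 7 = 1)
position 1: 110 → 0  (bit 6 = 0)
position 2: 101 → 1  (bit 5 = 1)
position 4: 100 → 0  (bit 4 = 0)
position 8: 011 → 1  (bit 3 = 1)
position 3: 010 → 1  (bit 2 = 1)
position 5: 001 → 1  (bit 1 = 1)
position 11: 000 → 0  (bit 0 = 0)
bits b7..b0 = 10101110 = 174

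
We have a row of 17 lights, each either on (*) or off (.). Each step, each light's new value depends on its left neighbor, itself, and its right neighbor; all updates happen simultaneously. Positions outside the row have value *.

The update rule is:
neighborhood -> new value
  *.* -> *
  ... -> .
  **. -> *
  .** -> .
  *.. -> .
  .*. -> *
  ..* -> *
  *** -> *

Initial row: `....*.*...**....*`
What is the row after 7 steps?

****.***.***.****

...****..*.*...*.
..*.***.****..***
.***.***.***.*.**
*.***.***.*****.*
**.***.***.*****.
***.***.***.*****
****.***.***.****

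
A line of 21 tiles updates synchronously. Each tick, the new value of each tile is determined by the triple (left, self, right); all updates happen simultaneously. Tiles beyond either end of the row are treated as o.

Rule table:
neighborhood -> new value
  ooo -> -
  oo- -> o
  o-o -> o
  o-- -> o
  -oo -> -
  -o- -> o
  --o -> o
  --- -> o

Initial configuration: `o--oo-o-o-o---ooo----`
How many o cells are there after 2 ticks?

ooo-oooooooooo--ooooo
--oo---------ooo-----
count of o: 5

5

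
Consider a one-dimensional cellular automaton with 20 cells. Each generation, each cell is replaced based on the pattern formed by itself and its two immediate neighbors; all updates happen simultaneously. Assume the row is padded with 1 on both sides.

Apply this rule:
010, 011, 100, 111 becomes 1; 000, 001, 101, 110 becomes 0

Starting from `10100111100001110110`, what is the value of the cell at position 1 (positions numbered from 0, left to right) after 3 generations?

00110111010001100100
10100110011001010110
00110101010101010100
position 1 holds 0

0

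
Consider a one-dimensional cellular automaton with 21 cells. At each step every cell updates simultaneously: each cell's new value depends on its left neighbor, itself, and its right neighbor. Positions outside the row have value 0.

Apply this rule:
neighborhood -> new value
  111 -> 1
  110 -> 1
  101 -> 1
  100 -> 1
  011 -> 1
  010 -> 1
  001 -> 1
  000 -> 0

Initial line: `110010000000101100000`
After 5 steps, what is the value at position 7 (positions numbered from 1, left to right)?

1

111111000001111110000
111111100011111111000
111111110111111111100
111111111111111111110
111111111111111111111
position 7 holds 1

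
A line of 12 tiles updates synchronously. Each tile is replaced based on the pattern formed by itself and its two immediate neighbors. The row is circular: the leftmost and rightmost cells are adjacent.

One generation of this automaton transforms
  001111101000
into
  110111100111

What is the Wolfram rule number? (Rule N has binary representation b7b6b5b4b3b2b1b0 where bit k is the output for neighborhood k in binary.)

211

position 3: 111 → 1  (bit 7 = 1)
position 6: 110 → 1  (bit 6 = 1)
position 7: 101 → 0  (bit 5 = 0)
position 9: 100 → 1  (bit 4 = 1)
position 2: 011 → 0  (bit 3 = 0)
position 8: 010 → 0  (bit 2 = 0)
position 1: 001 → 1  (bit 1 = 1)
position 0: 000 → 1  (bit 0 = 1)
bits b7..b0 = 11010011 = 211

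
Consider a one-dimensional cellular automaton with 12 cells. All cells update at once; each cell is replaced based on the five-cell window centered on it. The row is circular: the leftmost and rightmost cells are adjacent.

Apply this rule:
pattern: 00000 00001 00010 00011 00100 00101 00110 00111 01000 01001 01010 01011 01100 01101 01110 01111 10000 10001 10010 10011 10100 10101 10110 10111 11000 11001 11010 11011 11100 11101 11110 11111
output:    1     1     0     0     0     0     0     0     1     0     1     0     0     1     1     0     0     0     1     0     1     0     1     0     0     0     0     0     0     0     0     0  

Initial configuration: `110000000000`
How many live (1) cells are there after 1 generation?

7

000011111110
count of 1: 7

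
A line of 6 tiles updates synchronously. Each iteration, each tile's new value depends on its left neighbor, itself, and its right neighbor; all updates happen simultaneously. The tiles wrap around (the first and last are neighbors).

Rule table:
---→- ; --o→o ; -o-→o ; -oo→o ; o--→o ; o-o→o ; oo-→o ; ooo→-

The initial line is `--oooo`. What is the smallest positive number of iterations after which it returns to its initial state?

2

ooo--o
--oooo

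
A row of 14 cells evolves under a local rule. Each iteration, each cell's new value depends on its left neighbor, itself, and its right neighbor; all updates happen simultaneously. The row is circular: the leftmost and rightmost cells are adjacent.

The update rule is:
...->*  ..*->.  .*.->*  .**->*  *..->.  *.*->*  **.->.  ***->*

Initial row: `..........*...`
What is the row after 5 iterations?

*****.********

*********.*.**
********.*****
*******.******
******.*******
*****.********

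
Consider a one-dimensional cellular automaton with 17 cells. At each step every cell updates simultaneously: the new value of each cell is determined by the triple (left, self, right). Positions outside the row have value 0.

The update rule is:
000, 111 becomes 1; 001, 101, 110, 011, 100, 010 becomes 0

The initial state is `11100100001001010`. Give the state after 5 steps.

11111111111001001

step 1: 01000001100000000
step 2: 00011100001111111
step 3: 11001001100111110
step 4: 00000000000011100
step 5: 11111111111001001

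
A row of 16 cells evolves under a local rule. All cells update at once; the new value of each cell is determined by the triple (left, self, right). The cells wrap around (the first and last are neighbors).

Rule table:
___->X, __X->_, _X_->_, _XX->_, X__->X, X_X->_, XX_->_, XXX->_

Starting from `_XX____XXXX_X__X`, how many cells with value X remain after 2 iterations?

10

___XXX_______X__
XX____XXXXXX__XX
count of X: 10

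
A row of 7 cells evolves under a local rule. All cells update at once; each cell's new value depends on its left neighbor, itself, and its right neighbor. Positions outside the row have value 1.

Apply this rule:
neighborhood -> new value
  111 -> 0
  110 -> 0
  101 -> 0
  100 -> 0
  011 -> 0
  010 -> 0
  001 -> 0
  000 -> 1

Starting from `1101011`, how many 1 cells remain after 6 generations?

0000000
0111110
0000000  (repeats generation 1; period 2)
generation 6: 0111110
count of 1: 5

5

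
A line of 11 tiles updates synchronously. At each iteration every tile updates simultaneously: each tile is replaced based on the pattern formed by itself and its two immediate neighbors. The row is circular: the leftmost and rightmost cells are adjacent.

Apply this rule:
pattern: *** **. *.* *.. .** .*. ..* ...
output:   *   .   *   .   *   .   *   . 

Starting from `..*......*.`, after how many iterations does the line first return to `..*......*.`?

11

iteration 1: .*......*..
iteration 2: *......*...
iteration 3: ......*...*
iteration 4: .....*...*.
iteration 5: ....*...*..
iteration 6: ...*...*...
iteration 7: ..*...*....
iteration 8: .*...*.....
iteration 9: *...*......
iteration 10: ...*......*
iteration 11: ..*......*.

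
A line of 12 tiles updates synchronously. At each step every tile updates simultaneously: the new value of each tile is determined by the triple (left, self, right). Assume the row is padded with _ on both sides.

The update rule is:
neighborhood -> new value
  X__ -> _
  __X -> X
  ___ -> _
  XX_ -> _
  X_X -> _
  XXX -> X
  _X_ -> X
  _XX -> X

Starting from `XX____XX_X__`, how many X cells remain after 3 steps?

5

X____XX__X__
X___XX__XX__
X__XX__XX___
count of X: 5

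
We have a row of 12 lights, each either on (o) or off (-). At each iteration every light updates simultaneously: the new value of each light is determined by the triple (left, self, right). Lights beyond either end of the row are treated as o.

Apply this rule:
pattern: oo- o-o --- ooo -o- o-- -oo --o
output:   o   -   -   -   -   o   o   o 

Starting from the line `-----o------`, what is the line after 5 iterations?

ooooo--o----

iteration 1: o---o-o----o
iteration 2: oo-o---o--oo
iteration 3: -o--o-o-ooo-
iteration 4: --oo----o-o-
iteration 5: ooooo--o----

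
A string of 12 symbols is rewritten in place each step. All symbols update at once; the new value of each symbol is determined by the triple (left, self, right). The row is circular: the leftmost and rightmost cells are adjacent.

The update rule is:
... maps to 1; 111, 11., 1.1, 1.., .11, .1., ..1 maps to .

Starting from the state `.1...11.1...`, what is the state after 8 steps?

.1...1111...

...1......11
.1...1111...
...1......11  (repeats step 1; period 2)
step 8: .1...1111...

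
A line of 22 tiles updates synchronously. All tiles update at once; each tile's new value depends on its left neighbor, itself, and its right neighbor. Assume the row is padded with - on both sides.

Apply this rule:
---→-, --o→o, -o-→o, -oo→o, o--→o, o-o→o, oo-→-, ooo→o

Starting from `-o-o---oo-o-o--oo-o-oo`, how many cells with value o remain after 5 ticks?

17

tick 1: ooooo-oo-ooooooo-oooo-
tick 2: oooo-oo-ooooooo-oooo-o
tick 3: ooo-oo-ooooooo-oooo-oo
tick 4: oo-oo-ooooooo-oooo-oo-
tick 5: o-oo-ooooooo-oooo-oo-o
count of o: 17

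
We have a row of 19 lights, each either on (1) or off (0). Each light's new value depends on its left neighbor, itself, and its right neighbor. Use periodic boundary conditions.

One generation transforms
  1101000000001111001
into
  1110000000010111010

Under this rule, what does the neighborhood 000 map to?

At position 5 the neighborhood is 000; the next row has 0 there.

0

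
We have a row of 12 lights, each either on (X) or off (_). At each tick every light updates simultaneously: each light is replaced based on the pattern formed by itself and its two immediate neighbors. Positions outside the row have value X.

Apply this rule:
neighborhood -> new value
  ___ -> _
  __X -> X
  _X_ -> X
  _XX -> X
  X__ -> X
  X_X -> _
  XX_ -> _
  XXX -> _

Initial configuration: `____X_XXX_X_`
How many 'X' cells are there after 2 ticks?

tick 1: X__XX_X___X_
tick 2: _XXX__XX_XX_
count of X: 7

7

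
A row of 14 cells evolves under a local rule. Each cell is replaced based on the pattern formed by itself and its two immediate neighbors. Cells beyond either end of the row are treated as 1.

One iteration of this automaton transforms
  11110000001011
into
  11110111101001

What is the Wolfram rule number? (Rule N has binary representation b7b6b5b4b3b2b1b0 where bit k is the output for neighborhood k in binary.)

197

position 0: 111 → 1  (bit 7 = 1)
position 3: 110 → 1  (bit 6 = 1)
position 11: 101 → 0  (bit 5 = 0)
position 4: 100 → 0  (bit 4 = 0)
position 12: 011 → 0  (bit 3 = 0)
position 10: 010 → 1  (bit 2 = 1)
position 9: 001 → 0  (bit 1 = 0)
position 5: 000 → 1  (bit 0 = 1)
bits b7..b0 = 11000101 = 197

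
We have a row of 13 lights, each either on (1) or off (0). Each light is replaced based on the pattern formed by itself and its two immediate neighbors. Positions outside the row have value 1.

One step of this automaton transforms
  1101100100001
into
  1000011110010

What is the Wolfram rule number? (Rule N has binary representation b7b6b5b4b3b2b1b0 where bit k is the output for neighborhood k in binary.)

150

position 0: 111 → 1  (bit 7 = 1)
position 1: 110 → 0  (bit 6 = 0)
position 2: 101 → 0  (bit 5 = 0)
position 5: 100 → 1  (bit 4 = 1)
position 3: 011 → 0  (bit 3 = 0)
position 7: 010 → 1  (bit 2 = 1)
position 6: 001 → 1  (bit 1 = 1)
position 9: 000 → 0  (bit 0 = 0)
bits b7..b0 = 10010110 = 150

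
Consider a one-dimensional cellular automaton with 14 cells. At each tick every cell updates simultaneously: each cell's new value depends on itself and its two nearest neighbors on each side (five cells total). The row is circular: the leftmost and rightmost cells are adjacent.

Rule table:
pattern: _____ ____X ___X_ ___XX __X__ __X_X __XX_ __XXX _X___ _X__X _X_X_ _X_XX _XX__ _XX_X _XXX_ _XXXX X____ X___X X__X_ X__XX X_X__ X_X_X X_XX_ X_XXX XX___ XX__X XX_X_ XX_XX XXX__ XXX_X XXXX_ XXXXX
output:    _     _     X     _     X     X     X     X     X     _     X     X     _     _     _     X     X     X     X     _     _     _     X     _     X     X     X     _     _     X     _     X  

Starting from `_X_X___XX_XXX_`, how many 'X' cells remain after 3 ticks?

tick 1: XXX_XX_X_____X
tick 2: X_X_X_X_XX___X
tick 3: _X_X_X_XX_XX_X
count of X: 8

8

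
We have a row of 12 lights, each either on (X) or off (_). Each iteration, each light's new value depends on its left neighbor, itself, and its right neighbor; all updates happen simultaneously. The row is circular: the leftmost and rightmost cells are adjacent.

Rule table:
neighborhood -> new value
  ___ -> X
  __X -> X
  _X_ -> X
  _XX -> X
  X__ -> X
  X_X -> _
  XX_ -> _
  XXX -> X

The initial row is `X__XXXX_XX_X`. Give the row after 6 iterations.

X_XXXXXX_XXX

_XXXXX__X__X
_XXXX_XXXXXX
_XXX__XXXXX_
XXX_XXXXXX_X
XX__XXXXX__X
X_XXXXXX_XXX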